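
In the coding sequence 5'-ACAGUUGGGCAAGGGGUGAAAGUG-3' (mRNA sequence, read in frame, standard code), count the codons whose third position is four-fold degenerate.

6

Codon 1 ACA (Thr): third position 4-fold.
Codon 2 GUU (Val): third position 4-fold.
Codon 3 GGG (Gly): third position 4-fold.
Codon 4 CAA (Gln): third position 2-fold.
Codon 5 GGG (Gly): third position 4-fold.
Codon 6 GUG (Val): third position 4-fold.
Codon 7 AAA (Lys): third position 2-fold.
Codon 8 GUG (Val): third position 4-fold.
Four-fold degenerate third positions: 6.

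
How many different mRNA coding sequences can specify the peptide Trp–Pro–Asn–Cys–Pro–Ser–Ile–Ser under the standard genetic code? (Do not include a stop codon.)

6912

Trp: 1 codon.
Pro: 4 codons.
Asn: 2 codons.
Cys: 2 codons.
Pro: 4 codons.
Ser: 6 codons.
Ile: 3 codons.
Ser: 6 codons.
1 × 4 × 2 × 2 × 4 × 6 × 3 × 6 = 6912.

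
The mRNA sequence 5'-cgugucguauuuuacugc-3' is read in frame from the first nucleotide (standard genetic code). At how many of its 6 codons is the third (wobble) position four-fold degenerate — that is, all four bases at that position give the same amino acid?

Codon 1 CGU (Arg): third position 4-fold.
Codon 2 GUC (Val): third position 4-fold.
Codon 3 GUA (Val): third position 4-fold.
Codon 4 UUU (Phe): third position 2-fold.
Codon 5 UAC (Tyr): third position 2-fold.
Codon 6 UGC (Cys): third position 2-fold.
Four-fold degenerate third positions: 3.

3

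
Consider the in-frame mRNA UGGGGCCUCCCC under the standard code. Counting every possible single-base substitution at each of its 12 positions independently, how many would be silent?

Codon 1 (UGG, Trp): 0 synonymous substitutions.
Codon 2 (GGC, Gly): 3 synonymous substitutions.
Codon 3 (CUC, Leu): 3 synonymous substitutions.
Codon 4 (CCC, Pro): 3 synonymous substitutions.
Total: 0 + 3 + 3 + 3 = 9.

9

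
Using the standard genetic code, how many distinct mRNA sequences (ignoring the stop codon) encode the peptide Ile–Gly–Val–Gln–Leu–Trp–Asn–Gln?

2304

Ile: 3 codons.
Gly: 4 codons.
Val: 4 codons.
Gln: 2 codons.
Leu: 6 codons.
Trp: 1 codon.
Asn: 2 codons.
Gln: 2 codons.
3 × 4 × 4 × 2 × 6 × 1 × 2 × 2 = 2304.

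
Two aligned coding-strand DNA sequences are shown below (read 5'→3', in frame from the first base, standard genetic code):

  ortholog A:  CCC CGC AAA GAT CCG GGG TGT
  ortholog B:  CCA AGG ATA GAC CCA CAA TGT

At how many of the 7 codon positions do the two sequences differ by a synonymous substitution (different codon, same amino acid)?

4

Codon 1: CCC Pro / CCA Pro — synonymous.
Codon 2: CGC Arg / AGG Arg — synonymous.
Codon 3: AAA Lys / ATA Ile — nonsynonymous.
Codon 4: GAT Asp / GAC Asp — synonymous.
Codon 5: CCG Pro / CCA Pro — synonymous.
Codon 6: GGG Gly / CAA Gln — nonsynonymous.
Codon 7: TGT Cys / TGT Cys — identical.
Synonymous differences: 4.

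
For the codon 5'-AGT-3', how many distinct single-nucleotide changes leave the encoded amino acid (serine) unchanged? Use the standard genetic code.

Position 1: none → 0 synonymous.
Position 2: none → 0 synonymous.
Position 3: AGC → 1 synonymous.
Total: 0 + 0 + 1 = 1.

1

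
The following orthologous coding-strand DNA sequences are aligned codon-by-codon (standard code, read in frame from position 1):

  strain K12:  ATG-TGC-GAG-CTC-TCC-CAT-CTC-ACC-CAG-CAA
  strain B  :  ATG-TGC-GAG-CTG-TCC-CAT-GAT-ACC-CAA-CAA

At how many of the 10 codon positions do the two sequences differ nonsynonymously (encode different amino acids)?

1

Codon 1: ATG Met / ATG Met — identical.
Codon 2: TGC Cys / TGC Cys — identical.
Codon 3: GAG Glu / GAG Glu — identical.
Codon 4: CTC Leu / CTG Leu — synonymous.
Codon 5: TCC Ser / TCC Ser — identical.
Codon 6: CAT His / CAT His — identical.
Codon 7: CTC Leu / GAT Asp — nonsynonymous.
Codon 8: ACC Thr / ACC Thr — identical.
Codon 9: CAG Gln / CAA Gln — synonymous.
Codon 10: CAA Gln / CAA Gln — identical.
Nonsynonymous differences: 1.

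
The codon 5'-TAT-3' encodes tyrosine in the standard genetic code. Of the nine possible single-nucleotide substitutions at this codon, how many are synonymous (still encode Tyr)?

1

Position 1: none → 0 synonymous.
Position 2: none → 0 synonymous.
Position 3: TAC → 1 synonymous.
Total: 0 + 0 + 1 = 1.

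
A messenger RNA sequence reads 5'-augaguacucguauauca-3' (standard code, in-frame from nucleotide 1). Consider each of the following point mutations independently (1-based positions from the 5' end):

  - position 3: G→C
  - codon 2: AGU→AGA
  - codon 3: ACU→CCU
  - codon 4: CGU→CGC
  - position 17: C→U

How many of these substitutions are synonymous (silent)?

1

Codon 1: AUG (Met) → AUC (Ile) — missense.
Codon 2: AGU (Ser) → AGA (Arg) — missense.
Codon 3: ACU (Thr) → CCU (Pro) — missense.
Codon 4: CGU (Arg) → CGC (Arg) — synonymous.
Codon 6: UCA (Ser) → UUA (Leu) — missense.
Synonymous: 1 of 5.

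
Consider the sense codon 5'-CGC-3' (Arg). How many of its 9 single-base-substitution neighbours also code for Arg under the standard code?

Position 1: none → 0 synonymous.
Position 2: none → 0 synonymous.
Position 3: CGT, CGA, CGG → 3 synonymous.
Total: 0 + 0 + 3 = 3.

3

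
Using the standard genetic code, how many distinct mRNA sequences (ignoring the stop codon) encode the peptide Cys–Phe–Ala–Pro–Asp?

128

Cys: 2 codons.
Phe: 2 codons.
Ala: 4 codons.
Pro: 4 codons.
Asp: 2 codons.
2 × 2 × 4 × 4 × 2 = 128.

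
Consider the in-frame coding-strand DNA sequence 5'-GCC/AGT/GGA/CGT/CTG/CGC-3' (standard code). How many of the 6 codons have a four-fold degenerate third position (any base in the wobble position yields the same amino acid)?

Codon 1 GCC (Ala): third position 4-fold.
Codon 2 AGT (Ser): third position 2-fold.
Codon 3 GGA (Gly): third position 4-fold.
Codon 4 CGT (Arg): third position 4-fold.
Codon 5 CTG (Leu): third position 4-fold.
Codon 6 CGC (Arg): third position 4-fold.
Four-fold degenerate third positions: 5.

5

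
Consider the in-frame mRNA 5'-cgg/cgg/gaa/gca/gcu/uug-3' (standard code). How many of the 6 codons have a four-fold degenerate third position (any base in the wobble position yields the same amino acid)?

Codon 1 CGG (Arg): third position 4-fold.
Codon 2 CGG (Arg): third position 4-fold.
Codon 3 GAA (Glu): third position 2-fold.
Codon 4 GCA (Ala): third position 4-fold.
Codon 5 GCU (Ala): third position 4-fold.
Codon 6 UUG (Leu): third position 2-fold.
Four-fold degenerate third positions: 4.

4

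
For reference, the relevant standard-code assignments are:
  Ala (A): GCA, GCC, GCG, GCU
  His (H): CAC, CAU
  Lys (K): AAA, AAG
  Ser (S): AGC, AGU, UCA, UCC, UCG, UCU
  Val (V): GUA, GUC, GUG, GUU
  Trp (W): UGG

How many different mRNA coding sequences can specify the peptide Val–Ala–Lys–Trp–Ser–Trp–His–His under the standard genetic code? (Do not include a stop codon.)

768

Val: 4 codons.
Ala: 4 codons.
Lys: 2 codons.
Trp: 1 codon.
Ser: 6 codons.
Trp: 1 codon.
His: 2 codons.
His: 2 codons.
4 × 4 × 2 × 1 × 6 × 1 × 2 × 2 = 768.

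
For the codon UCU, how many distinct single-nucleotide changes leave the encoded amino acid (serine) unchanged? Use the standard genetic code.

Position 1: none → 0 synonymous.
Position 2: none → 0 synonymous.
Position 3: UCC, UCA, UCG → 3 synonymous.
Total: 0 + 0 + 3 = 3.

3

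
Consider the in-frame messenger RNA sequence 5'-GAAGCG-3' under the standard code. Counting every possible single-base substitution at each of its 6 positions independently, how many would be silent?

4

Codon 1 (GAA, Glu): 1 synonymous substitution.
Codon 2 (GCG, Ala): 3 synonymous substitutions.
Total: 1 + 3 = 4.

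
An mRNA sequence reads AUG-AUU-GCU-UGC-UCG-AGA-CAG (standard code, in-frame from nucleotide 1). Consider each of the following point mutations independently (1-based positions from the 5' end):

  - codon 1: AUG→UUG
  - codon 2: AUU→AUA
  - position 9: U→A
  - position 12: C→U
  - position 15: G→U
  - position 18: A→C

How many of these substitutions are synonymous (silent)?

4

Codon 1: AUG (Met) → UUG (Leu) — missense.
Codon 2: AUU (Ile) → AUA (Ile) — synonymous.
Codon 3: GCU (Ala) → GCA (Ala) — synonymous.
Codon 4: UGC (Cys) → UGU (Cys) — synonymous.
Codon 5: UCG (Ser) → UCU (Ser) — synonymous.
Codon 6: AGA (Arg) → AGC (Ser) — missense.
Synonymous: 4 of 6.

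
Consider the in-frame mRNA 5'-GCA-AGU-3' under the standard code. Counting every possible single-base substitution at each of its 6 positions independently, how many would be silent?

Codon 1 (GCA, Ala): 3 synonymous substitutions.
Codon 2 (AGU, Ser): 1 synonymous substitution.
Total: 3 + 1 = 4.

4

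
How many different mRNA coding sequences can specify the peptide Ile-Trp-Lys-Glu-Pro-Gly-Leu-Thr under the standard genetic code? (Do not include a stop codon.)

4608

Ile: 3 codons.
Trp: 1 codon.
Lys: 2 codons.
Glu: 2 codons.
Pro: 4 codons.
Gly: 4 codons.
Leu: 6 codons.
Thr: 4 codons.
3 × 1 × 2 × 2 × 4 × 4 × 6 × 4 = 4608.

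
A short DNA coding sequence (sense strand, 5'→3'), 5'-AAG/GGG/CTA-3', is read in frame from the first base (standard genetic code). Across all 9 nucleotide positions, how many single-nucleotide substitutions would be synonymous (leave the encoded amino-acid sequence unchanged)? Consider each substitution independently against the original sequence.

8

Codon 1 (AAG, Lys): 1 synonymous substitution.
Codon 2 (GGG, Gly): 3 synonymous substitutions.
Codon 3 (CTA, Leu): 4 synonymous substitutions.
Total: 1 + 3 + 4 = 8.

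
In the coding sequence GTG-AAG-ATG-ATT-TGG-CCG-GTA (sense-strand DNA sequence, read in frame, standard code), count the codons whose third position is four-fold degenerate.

Codon 1 GTG (Val): third position 4-fold.
Codon 2 AAG (Lys): third position 2-fold.
Codon 3 ATG (Met): third position 1-fold.
Codon 4 ATT (Ile): third position 3-fold.
Codon 5 TGG (Trp): third position 1-fold.
Codon 6 CCG (Pro): third position 4-fold.
Codon 7 GTA (Val): third position 4-fold.
Four-fold degenerate third positions: 3.

3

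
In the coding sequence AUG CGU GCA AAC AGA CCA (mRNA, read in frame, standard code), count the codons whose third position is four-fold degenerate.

Codon 1 AUG (Met): third position 1-fold.
Codon 2 CGU (Arg): third position 4-fold.
Codon 3 GCA (Ala): third position 4-fold.
Codon 4 AAC (Asn): third position 2-fold.
Codon 5 AGA (Arg): third position 2-fold.
Codon 6 CCA (Pro): third position 4-fold.
Four-fold degenerate third positions: 3.

3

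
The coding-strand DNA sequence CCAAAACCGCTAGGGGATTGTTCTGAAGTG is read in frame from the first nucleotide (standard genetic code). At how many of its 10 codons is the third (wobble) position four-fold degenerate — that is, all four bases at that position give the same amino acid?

6

Codon 1 CCA (Pro): third position 4-fold.
Codon 2 AAA (Lys): third position 2-fold.
Codon 3 CCG (Pro): third position 4-fold.
Codon 4 CTA (Leu): third position 4-fold.
Codon 5 GGG (Gly): third position 4-fold.
Codon 6 GAT (Asp): third position 2-fold.
Codon 7 TGT (Cys): third position 2-fold.
Codon 8 TCT (Ser): third position 4-fold.
Codon 9 GAA (Glu): third position 2-fold.
Codon 10 GTG (Val): third position 4-fold.
Four-fold degenerate third positions: 6.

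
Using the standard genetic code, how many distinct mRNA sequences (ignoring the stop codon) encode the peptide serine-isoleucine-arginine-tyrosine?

Ser: 6 codons.
Ile: 3 codons.
Arg: 6 codons.
Tyr: 2 codons.
6 × 3 × 6 × 2 = 216.

216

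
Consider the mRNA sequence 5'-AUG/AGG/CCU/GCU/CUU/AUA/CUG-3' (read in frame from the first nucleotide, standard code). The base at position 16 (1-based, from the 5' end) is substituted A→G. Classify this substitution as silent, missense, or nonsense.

missense

Position 16 falls in codon 6: AUA → Ile.
After the substitution the codon is GUA → Val.
Ile ≠ Val, so this is a missense mutation.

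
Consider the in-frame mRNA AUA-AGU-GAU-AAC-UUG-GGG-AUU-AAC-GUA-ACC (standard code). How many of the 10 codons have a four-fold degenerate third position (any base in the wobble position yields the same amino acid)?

3

Codon 1 AUA (Ile): third position 3-fold.
Codon 2 AGU (Ser): third position 2-fold.
Codon 3 GAU (Asp): third position 2-fold.
Codon 4 AAC (Asn): third position 2-fold.
Codon 5 UUG (Leu): third position 2-fold.
Codon 6 GGG (Gly): third position 4-fold.
Codon 7 AUU (Ile): third position 3-fold.
Codon 8 AAC (Asn): third position 2-fold.
Codon 9 GUA (Val): third position 4-fold.
Codon 10 ACC (Thr): third position 4-fold.
Four-fold degenerate third positions: 3.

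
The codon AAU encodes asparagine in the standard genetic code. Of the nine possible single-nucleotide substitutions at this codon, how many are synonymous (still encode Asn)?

Position 1: none → 0 synonymous.
Position 2: none → 0 synonymous.
Position 3: AAC → 1 synonymous.
Total: 0 + 0 + 1 = 1.

1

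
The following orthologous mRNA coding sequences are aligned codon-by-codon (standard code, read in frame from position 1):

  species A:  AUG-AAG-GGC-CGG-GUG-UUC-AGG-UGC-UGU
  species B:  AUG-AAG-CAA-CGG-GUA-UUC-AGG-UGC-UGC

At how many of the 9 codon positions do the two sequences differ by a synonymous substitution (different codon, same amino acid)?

Codon 1: AUG Met / AUG Met — identical.
Codon 2: AAG Lys / AAG Lys — identical.
Codon 3: GGC Gly / CAA Gln — nonsynonymous.
Codon 4: CGG Arg / CGG Arg — identical.
Codon 5: GUG Val / GUA Val — synonymous.
Codon 6: UUC Phe / UUC Phe — identical.
Codon 7: AGG Arg / AGG Arg — identical.
Codon 8: UGC Cys / UGC Cys — identical.
Codon 9: UGU Cys / UGC Cys — synonymous.
Synonymous differences: 2.

2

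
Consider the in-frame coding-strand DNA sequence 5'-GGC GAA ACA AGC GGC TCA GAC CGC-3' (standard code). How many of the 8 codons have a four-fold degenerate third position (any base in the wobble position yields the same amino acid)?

Codon 1 GGC (Gly): third position 4-fold.
Codon 2 GAA (Glu): third position 2-fold.
Codon 3 ACA (Thr): third position 4-fold.
Codon 4 AGC (Ser): third position 2-fold.
Codon 5 GGC (Gly): third position 4-fold.
Codon 6 TCA (Ser): third position 4-fold.
Codon 7 GAC (Asp): third position 2-fold.
Codon 8 CGC (Arg): third position 4-fold.
Four-fold degenerate third positions: 5.

5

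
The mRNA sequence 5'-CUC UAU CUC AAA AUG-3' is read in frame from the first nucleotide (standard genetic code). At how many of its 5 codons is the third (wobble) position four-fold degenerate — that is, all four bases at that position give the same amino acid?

Codon 1 CUC (Leu): third position 4-fold.
Codon 2 UAU (Tyr): third position 2-fold.
Codon 3 CUC (Leu): third position 4-fold.
Codon 4 AAA (Lys): third position 2-fold.
Codon 5 AUG (Met): third position 1-fold.
Four-fold degenerate third positions: 2.

2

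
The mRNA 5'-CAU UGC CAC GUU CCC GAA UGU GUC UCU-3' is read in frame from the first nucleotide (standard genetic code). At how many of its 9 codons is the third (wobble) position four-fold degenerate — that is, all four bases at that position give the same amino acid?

Codon 1 CAU (His): third position 2-fold.
Codon 2 UGC (Cys): third position 2-fold.
Codon 3 CAC (His): third position 2-fold.
Codon 4 GUU (Val): third position 4-fold.
Codon 5 CCC (Pro): third position 4-fold.
Codon 6 GAA (Glu): third position 2-fold.
Codon 7 UGU (Cys): third position 2-fold.
Codon 8 GUC (Val): third position 4-fold.
Codon 9 UCU (Ser): third position 4-fold.
Four-fold degenerate third positions: 4.

4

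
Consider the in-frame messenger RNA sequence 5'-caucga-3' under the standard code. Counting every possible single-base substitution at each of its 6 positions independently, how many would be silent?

5

Codon 1 (CAU, His): 1 synonymous substitution.
Codon 2 (CGA, Arg): 4 synonymous substitutions.
Total: 1 + 4 = 5.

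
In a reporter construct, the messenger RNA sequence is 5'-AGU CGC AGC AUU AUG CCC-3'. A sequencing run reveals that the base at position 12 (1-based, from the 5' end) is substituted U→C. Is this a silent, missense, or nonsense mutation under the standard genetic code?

Position 12 falls in codon 4: AUU → Ile.
After the substitution the codon is AUC → Ile.
Both encode Ile, so the change is synonymous.

silent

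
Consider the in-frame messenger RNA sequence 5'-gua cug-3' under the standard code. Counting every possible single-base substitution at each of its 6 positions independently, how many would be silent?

7

Codon 1 (GUA, Val): 3 synonymous substitutions.
Codon 2 (CUG, Leu): 4 synonymous substitutions.
Total: 3 + 4 = 7.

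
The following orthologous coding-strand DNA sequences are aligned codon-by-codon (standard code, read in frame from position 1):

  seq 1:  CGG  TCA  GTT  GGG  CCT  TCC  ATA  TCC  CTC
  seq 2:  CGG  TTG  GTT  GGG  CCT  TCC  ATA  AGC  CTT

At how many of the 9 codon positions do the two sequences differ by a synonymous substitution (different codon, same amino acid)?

2

Codon 1: CGG Arg / CGG Arg — identical.
Codon 2: TCA Ser / TTG Leu — nonsynonymous.
Codon 3: GTT Val / GTT Val — identical.
Codon 4: GGG Gly / GGG Gly — identical.
Codon 5: CCT Pro / CCT Pro — identical.
Codon 6: TCC Ser / TCC Ser — identical.
Codon 7: ATA Ile / ATA Ile — identical.
Codon 8: TCC Ser / AGC Ser — synonymous.
Codon 9: CTC Leu / CTT Leu — synonymous.
Synonymous differences: 2.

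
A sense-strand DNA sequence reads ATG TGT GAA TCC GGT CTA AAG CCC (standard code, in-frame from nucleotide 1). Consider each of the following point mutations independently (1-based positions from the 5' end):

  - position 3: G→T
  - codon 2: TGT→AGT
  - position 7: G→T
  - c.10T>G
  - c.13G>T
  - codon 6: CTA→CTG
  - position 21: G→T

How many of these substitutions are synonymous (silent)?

1

Codon 1: ATG (Met) → ATT (Ile) — missense.
Codon 2: TGT (Cys) → AGT (Ser) — missense.
Codon 3: GAA (Glu) → TAA (Stop) — nonsense.
Codon 4: TCC (Ser) → GCC (Ala) — missense.
Codon 5: GGT (Gly) → TGT (Cys) — missense.
Codon 6: CTA (Leu) → CTG (Leu) — synonymous.
Codon 7: AAG (Lys) → AAT (Asn) — missense.
Synonymous: 1 of 7.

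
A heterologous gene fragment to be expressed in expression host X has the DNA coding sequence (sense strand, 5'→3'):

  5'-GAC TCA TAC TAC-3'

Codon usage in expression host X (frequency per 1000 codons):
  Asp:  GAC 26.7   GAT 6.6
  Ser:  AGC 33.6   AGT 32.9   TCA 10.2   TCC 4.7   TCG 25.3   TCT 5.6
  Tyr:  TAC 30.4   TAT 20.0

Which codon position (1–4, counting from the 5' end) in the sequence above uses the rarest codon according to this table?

Codon 1 GAC (Asp): 26.7 per 1000.
Codon 2 TCA (Ser): 10.2 per 1000.
Codon 3 TAC (Tyr): 30.4 per 1000.
Codon 4 TAC (Tyr): 30.4 per 1000.
Lowest frequency is 10.2 at codon 2.

2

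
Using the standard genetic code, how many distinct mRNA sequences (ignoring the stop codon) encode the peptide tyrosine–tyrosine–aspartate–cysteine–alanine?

64

Tyr: 2 codons.
Tyr: 2 codons.
Asp: 2 codons.
Cys: 2 codons.
Ala: 4 codons.
2 × 2 × 2 × 2 × 4 = 64.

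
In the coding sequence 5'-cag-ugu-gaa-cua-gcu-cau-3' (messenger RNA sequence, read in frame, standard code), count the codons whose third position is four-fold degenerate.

Codon 1 CAG (Gln): third position 2-fold.
Codon 2 UGU (Cys): third position 2-fold.
Codon 3 GAA (Glu): third position 2-fold.
Codon 4 CUA (Leu): third position 4-fold.
Codon 5 GCU (Ala): third position 4-fold.
Codon 6 CAU (His): third position 2-fold.
Four-fold degenerate third positions: 2.

2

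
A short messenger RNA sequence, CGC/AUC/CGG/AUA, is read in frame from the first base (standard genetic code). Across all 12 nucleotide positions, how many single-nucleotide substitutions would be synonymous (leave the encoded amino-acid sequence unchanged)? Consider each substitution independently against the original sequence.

11

Codon 1 (CGC, Arg): 3 synonymous substitutions.
Codon 2 (AUC, Ile): 2 synonymous substitutions.
Codon 3 (CGG, Arg): 4 synonymous substitutions.
Codon 4 (AUA, Ile): 2 synonymous substitutions.
Total: 3 + 2 + 4 + 2 = 11.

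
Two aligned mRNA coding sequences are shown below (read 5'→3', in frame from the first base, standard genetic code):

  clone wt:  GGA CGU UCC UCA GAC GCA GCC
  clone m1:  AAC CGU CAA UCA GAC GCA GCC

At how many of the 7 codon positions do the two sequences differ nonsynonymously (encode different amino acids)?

Codon 1: GGA Gly / AAC Asn — nonsynonymous.
Codon 2: CGU Arg / CGU Arg — identical.
Codon 3: UCC Ser / CAA Gln — nonsynonymous.
Codon 4: UCA Ser / UCA Ser — identical.
Codon 5: GAC Asp / GAC Asp — identical.
Codon 6: GCA Ala / GCA Ala — identical.
Codon 7: GCC Ala / GCC Ala — identical.
Nonsynonymous differences: 2.

2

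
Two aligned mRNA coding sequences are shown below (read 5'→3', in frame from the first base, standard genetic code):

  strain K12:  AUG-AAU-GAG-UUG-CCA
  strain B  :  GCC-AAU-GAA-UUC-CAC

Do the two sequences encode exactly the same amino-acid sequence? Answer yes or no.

Codon 1: AUG Met / GCC Ala — nonsynonymous.
Codon 2: AAU Asn / AAU Asn — identical.
Codon 3: GAG Glu / GAA Glu — synonymous.
Codon 4: UUG Leu / UUC Phe — nonsynonymous.
Codon 5: CCA Pro / CAC His — nonsynonymous.
Nonsynonymous differences: 3 → different protein.

no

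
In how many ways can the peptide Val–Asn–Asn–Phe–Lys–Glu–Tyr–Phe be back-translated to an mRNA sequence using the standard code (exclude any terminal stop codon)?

Val: 4 codons.
Asn: 2 codons.
Asn: 2 codons.
Phe: 2 codons.
Lys: 2 codons.
Glu: 2 codons.
Tyr: 2 codons.
Phe: 2 codons.
4 × 2 × 2 × 2 × 2 × 2 × 2 × 2 = 512.

512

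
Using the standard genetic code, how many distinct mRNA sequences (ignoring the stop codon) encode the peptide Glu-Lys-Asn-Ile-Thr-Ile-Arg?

Glu: 2 codons.
Lys: 2 codons.
Asn: 2 codons.
Ile: 3 codons.
Thr: 4 codons.
Ile: 3 codons.
Arg: 6 codons.
2 × 2 × 2 × 3 × 4 × 3 × 6 = 1728.

1728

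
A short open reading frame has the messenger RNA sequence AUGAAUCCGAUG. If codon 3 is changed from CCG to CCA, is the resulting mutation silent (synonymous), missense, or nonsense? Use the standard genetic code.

silent

Position 9 falls in codon 3: CCG → Pro.
After the substitution the codon is CCA → Pro.
Both encode Pro, so the change is synonymous.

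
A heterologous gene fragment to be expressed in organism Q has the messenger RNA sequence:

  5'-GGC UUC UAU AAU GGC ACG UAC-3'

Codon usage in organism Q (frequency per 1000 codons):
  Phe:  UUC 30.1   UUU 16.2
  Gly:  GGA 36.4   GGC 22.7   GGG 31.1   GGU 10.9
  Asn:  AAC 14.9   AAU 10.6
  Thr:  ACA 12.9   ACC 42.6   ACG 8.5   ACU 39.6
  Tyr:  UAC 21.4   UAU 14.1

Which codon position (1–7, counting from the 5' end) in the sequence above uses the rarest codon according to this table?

6

Codon 1 GGC (Gly): 22.7 per 1000.
Codon 2 UUC (Phe): 30.1 per 1000.
Codon 3 UAU (Tyr): 14.1 per 1000.
Codon 4 AAU (Asn): 10.6 per 1000.
Codon 5 GGC (Gly): 22.7 per 1000.
Codon 6 ACG (Thr): 8.5 per 1000.
Codon 7 UAC (Tyr): 21.4 per 1000.
Lowest frequency is 8.5 at codon 6.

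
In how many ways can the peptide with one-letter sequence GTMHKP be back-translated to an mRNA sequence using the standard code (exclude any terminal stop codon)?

256

Gly: 4 codons.
Thr: 4 codons.
Met: 1 codon.
His: 2 codons.
Lys: 2 codons.
Pro: 4 codons.
4 × 4 × 1 × 2 × 2 × 4 = 256.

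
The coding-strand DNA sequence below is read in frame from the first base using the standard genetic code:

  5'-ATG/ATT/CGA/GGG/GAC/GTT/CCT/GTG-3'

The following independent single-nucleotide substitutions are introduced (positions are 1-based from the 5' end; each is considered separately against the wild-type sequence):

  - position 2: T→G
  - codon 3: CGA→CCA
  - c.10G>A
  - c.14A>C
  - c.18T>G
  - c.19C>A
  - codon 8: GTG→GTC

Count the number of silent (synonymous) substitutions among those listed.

2

Codon 1: ATG (Met) → AGG (Arg) — missense.
Codon 3: CGA (Arg) → CCA (Pro) — missense.
Codon 4: GGG (Gly) → AGG (Arg) — missense.
Codon 5: GAC (Asp) → GCC (Ala) — missense.
Codon 6: GTT (Val) → GTG (Val) — synonymous.
Codon 7: CCT (Pro) → ACT (Thr) — missense.
Codon 8: GTG (Val) → GTC (Val) — synonymous.
Synonymous: 2 of 7.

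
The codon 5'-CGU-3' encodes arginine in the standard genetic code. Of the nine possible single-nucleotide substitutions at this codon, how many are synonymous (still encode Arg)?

Position 1: none → 0 synonymous.
Position 2: none → 0 synonymous.
Position 3: CGC, CGA, CGG → 3 synonymous.
Total: 0 + 0 + 3 = 3.

3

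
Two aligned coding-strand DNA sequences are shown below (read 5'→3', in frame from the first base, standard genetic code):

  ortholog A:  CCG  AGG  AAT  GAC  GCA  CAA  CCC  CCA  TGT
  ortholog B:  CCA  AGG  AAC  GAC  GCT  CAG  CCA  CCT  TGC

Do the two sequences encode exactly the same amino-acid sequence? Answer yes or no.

yes

Codon 1: CCG Pro / CCA Pro — synonymous.
Codon 2: AGG Arg / AGG Arg — identical.
Codon 3: AAT Asn / AAC Asn — synonymous.
Codon 4: GAC Asp / GAC Asp — identical.
Codon 5: GCA Ala / GCT Ala — synonymous.
Codon 6: CAA Gln / CAG Gln — synonymous.
Codon 7: CCC Pro / CCA Pro — synonymous.
Codon 8: CCA Pro / CCT Pro — synonymous.
Codon 9: TGT Cys / TGC Cys — synonymous.
Nonsynonymous differences: 0 → same protein.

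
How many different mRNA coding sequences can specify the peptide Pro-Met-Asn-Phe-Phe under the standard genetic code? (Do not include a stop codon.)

Pro: 4 codons.
Met: 1 codon.
Asn: 2 codons.
Phe: 2 codons.
Phe: 2 codons.
4 × 1 × 2 × 2 × 2 = 32.

32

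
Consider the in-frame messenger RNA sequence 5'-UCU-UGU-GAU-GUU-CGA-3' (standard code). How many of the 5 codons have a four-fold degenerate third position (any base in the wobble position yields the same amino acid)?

3

Codon 1 UCU (Ser): third position 4-fold.
Codon 2 UGU (Cys): third position 2-fold.
Codon 3 GAU (Asp): third position 2-fold.
Codon 4 GUU (Val): third position 4-fold.
Codon 5 CGA (Arg): third position 4-fold.
Four-fold degenerate third positions: 3.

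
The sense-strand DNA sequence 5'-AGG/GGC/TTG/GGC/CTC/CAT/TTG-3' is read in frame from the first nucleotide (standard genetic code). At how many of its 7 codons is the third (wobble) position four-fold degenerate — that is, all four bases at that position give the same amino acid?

Codon 1 AGG (Arg): third position 2-fold.
Codon 2 GGC (Gly): third position 4-fold.
Codon 3 TTG (Leu): third position 2-fold.
Codon 4 GGC (Gly): third position 4-fold.
Codon 5 CTC (Leu): third position 4-fold.
Codon 6 CAT (His): third position 2-fold.
Codon 7 TTG (Leu): third position 2-fold.
Four-fold degenerate third positions: 3.

3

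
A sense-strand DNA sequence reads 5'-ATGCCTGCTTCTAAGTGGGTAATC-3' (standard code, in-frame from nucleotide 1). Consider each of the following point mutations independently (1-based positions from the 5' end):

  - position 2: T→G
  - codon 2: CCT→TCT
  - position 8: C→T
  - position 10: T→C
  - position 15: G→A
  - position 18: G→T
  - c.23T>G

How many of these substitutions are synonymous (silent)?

1

Codon 1: ATG (Met) → AGG (Arg) — missense.
Codon 2: CCT (Pro) → TCT (Ser) — missense.
Codon 3: GCT (Ala) → GTT (Val) — missense.
Codon 4: TCT (Ser) → CCT (Pro) — missense.
Codon 5: AAG (Lys) → AAA (Lys) — synonymous.
Codon 6: TGG (Trp) → TGT (Cys) — missense.
Codon 8: ATC (Ile) → AGC (Ser) — missense.
Synonymous: 1 of 7.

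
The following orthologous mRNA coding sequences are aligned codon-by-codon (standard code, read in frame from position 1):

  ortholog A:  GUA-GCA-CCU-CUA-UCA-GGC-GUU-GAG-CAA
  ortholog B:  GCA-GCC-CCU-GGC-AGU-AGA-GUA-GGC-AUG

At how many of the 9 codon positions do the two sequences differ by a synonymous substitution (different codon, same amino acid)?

3

Codon 1: GUA Val / GCA Ala — nonsynonymous.
Codon 2: GCA Ala / GCC Ala — synonymous.
Codon 3: CCU Pro / CCU Pro — identical.
Codon 4: CUA Leu / GGC Gly — nonsynonymous.
Codon 5: UCA Ser / AGU Ser — synonymous.
Codon 6: GGC Gly / AGA Arg — nonsynonymous.
Codon 7: GUU Val / GUA Val — synonymous.
Codon 8: GAG Glu / GGC Gly — nonsynonymous.
Codon 9: CAA Gln / AUG Met — nonsynonymous.
Synonymous differences: 3.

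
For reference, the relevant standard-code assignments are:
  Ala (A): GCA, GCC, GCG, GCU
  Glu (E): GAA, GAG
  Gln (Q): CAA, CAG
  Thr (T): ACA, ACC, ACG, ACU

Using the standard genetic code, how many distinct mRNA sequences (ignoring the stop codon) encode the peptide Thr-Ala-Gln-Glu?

64

Thr: 4 codons.
Ala: 4 codons.
Gln: 2 codons.
Glu: 2 codons.
4 × 4 × 2 × 2 = 64.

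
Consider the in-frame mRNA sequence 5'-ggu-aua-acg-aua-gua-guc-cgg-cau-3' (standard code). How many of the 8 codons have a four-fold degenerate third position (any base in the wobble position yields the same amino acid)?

5

Codon 1 GGU (Gly): third position 4-fold.
Codon 2 AUA (Ile): third position 3-fold.
Codon 3 ACG (Thr): third position 4-fold.
Codon 4 AUA (Ile): third position 3-fold.
Codon 5 GUA (Val): third position 4-fold.
Codon 6 GUC (Val): third position 4-fold.
Codon 7 CGG (Arg): third position 4-fold.
Codon 8 CAU (His): third position 2-fold.
Four-fold degenerate third positions: 5.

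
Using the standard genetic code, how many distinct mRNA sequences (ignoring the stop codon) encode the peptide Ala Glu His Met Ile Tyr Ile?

288

Ala: 4 codons.
Glu: 2 codons.
His: 2 codons.
Met: 1 codon.
Ile: 3 codons.
Tyr: 2 codons.
Ile: 3 codons.
4 × 2 × 2 × 1 × 3 × 2 × 3 = 288.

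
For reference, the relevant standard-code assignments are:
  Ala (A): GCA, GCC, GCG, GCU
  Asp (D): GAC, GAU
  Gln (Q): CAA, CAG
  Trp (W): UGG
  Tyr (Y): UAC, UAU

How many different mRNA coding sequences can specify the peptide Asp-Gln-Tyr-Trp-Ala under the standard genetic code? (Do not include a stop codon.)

Asp: 2 codons.
Gln: 2 codons.
Tyr: 2 codons.
Trp: 1 codon.
Ala: 4 codons.
2 × 2 × 2 × 1 × 4 = 32.

32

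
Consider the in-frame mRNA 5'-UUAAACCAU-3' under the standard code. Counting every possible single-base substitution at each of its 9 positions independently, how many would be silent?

Codon 1 (UUA, Leu): 2 synonymous substitutions.
Codon 2 (AAC, Asn): 1 synonymous substitution.
Codon 3 (CAU, His): 1 synonymous substitution.
Total: 2 + 1 + 1 = 4.

4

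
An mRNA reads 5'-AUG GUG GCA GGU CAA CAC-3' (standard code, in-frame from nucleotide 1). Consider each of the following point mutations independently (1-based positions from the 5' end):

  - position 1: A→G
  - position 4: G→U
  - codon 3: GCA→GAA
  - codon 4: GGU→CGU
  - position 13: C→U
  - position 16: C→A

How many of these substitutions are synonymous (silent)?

Codon 1: AUG (Met) → GUG (Val) — missense.
Codon 2: GUG (Val) → UUG (Leu) — missense.
Codon 3: GCA (Ala) → GAA (Glu) — missense.
Codon 4: GGU (Gly) → CGU (Arg) — missense.
Codon 5: CAA (Gln) → UAA (Stop) — nonsense.
Codon 6: CAC (His) → AAC (Asn) — missense.
Synonymous: 0 of 6.

0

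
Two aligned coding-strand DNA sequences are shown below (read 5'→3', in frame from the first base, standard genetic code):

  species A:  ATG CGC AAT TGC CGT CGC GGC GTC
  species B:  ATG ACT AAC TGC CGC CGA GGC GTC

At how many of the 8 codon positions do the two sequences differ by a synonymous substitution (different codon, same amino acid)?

3

Codon 1: ATG Met / ATG Met — identical.
Codon 2: CGC Arg / ACT Thr — nonsynonymous.
Codon 3: AAT Asn / AAC Asn — synonymous.
Codon 4: TGC Cys / TGC Cys — identical.
Codon 5: CGT Arg / CGC Arg — synonymous.
Codon 6: CGC Arg / CGA Arg — synonymous.
Codon 7: GGC Gly / GGC Gly — identical.
Codon 8: GTC Val / GTC Val — identical.
Synonymous differences: 3.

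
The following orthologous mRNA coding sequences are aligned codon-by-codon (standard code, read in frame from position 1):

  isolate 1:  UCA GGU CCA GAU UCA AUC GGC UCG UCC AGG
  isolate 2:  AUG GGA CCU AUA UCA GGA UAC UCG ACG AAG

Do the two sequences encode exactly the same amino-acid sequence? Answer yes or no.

Codon 1: UCA Ser / AUG Met — nonsynonymous.
Codon 2: GGU Gly / GGA Gly — synonymous.
Codon 3: CCA Pro / CCU Pro — synonymous.
Codon 4: GAU Asp / AUA Ile — nonsynonymous.
Codon 5: UCA Ser / UCA Ser — identical.
Codon 6: AUC Ile / GGA Gly — nonsynonymous.
Codon 7: GGC Gly / UAC Tyr — nonsynonymous.
Codon 8: UCG Ser / UCG Ser — identical.
Codon 9: UCC Ser / ACG Thr — nonsynonymous.
Codon 10: AGG Arg / AAG Lys — nonsynonymous.
Nonsynonymous differences: 6 → different protein.

no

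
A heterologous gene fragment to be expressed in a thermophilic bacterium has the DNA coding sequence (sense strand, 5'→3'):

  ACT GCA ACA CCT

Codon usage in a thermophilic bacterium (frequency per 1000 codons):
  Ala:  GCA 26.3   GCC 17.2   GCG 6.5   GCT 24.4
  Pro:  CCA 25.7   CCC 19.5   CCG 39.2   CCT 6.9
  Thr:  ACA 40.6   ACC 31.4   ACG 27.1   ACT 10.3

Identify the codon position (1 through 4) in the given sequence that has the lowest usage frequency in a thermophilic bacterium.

Codon 1 ACT (Thr): 10.3 per 1000.
Codon 2 GCA (Ala): 26.3 per 1000.
Codon 3 ACA (Thr): 40.6 per 1000.
Codon 4 CCT (Pro): 6.9 per 1000.
Lowest frequency is 6.9 at codon 4.

4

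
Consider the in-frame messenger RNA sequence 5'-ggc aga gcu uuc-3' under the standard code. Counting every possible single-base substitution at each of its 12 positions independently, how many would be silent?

Codon 1 (GGC, Gly): 3 synonymous substitutions.
Codon 2 (AGA, Arg): 2 synonymous substitutions.
Codon 3 (GCU, Ala): 3 synonymous substitutions.
Codon 4 (UUC, Phe): 1 synonymous substitution.
Total: 3 + 2 + 3 + 1 = 9.

9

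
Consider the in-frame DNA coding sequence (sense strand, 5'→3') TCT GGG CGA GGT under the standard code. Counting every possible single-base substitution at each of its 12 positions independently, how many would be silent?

Codon 1 (TCT, Ser): 3 synonymous substitutions.
Codon 2 (GGG, Gly): 3 synonymous substitutions.
Codon 3 (CGA, Arg): 4 synonymous substitutions.
Codon 4 (GGT, Gly): 3 synonymous substitutions.
Total: 3 + 3 + 4 + 3 = 13.

13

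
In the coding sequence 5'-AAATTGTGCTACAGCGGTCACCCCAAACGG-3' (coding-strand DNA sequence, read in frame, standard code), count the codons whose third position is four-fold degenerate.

Codon 1 AAA (Lys): third position 2-fold.
Codon 2 TTG (Leu): third position 2-fold.
Codon 3 TGC (Cys): third position 2-fold.
Codon 4 TAC (Tyr): third position 2-fold.
Codon 5 AGC (Ser): third position 2-fold.
Codon 6 GGT (Gly): third position 4-fold.
Codon 7 CAC (His): third position 2-fold.
Codon 8 CCC (Pro): third position 4-fold.
Codon 9 AAA (Lys): third position 2-fold.
Codon 10 CGG (Arg): third position 4-fold.
Four-fold degenerate third positions: 3.

3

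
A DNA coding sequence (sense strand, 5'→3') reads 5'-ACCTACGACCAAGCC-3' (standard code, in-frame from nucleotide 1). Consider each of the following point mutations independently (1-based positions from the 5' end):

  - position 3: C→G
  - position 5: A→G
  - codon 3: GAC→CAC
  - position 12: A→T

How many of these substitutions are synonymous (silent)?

1

Codon 1: ACC (Thr) → ACG (Thr) — synonymous.
Codon 2: TAC (Tyr) → TGC (Cys) — missense.
Codon 3: GAC (Asp) → CAC (His) — missense.
Codon 4: CAA (Gln) → CAT (His) — missense.
Synonymous: 1 of 4.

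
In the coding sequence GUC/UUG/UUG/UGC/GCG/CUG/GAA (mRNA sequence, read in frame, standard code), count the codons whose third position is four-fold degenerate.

Codon 1 GUC (Val): third position 4-fold.
Codon 2 UUG (Leu): third position 2-fold.
Codon 3 UUG (Leu): third position 2-fold.
Codon 4 UGC (Cys): third position 2-fold.
Codon 5 GCG (Ala): third position 4-fold.
Codon 6 CUG (Leu): third position 4-fold.
Codon 7 GAA (Glu): third position 2-fold.
Four-fold degenerate third positions: 3.

3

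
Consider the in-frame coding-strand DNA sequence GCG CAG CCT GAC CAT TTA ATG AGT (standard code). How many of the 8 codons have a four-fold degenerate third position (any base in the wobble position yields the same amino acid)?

Codon 1 GCG (Ala): third position 4-fold.
Codon 2 CAG (Gln): third position 2-fold.
Codon 3 CCT (Pro): third position 4-fold.
Codon 4 GAC (Asp): third position 2-fold.
Codon 5 CAT (His): third position 2-fold.
Codon 6 TTA (Leu): third position 2-fold.
Codon 7 ATG (Met): third position 1-fold.
Codon 8 AGT (Ser): third position 2-fold.
Four-fold degenerate third positions: 2.

2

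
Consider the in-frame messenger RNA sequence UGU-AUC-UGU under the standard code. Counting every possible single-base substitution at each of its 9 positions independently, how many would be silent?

4

Codon 1 (UGU, Cys): 1 synonymous substitution.
Codon 2 (AUC, Ile): 2 synonymous substitutions.
Codon 3 (UGU, Cys): 1 synonymous substitution.
Total: 1 + 2 + 1 = 4.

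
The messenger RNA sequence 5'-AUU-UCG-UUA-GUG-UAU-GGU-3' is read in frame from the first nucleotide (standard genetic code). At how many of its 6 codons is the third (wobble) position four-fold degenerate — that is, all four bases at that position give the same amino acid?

3

Codon 1 AUU (Ile): third position 3-fold.
Codon 2 UCG (Ser): third position 4-fold.
Codon 3 UUA (Leu): third position 2-fold.
Codon 4 GUG (Val): third position 4-fold.
Codon 5 UAU (Tyr): third position 2-fold.
Codon 6 GGU (Gly): third position 4-fold.
Four-fold degenerate third positions: 3.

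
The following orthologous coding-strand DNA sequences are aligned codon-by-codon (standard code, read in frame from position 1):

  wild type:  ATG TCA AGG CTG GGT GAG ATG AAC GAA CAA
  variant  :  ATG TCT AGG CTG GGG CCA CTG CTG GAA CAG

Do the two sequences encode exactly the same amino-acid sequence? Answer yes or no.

Codon 1: ATG Met / ATG Met — identical.
Codon 2: TCA Ser / TCT Ser — synonymous.
Codon 3: AGG Arg / AGG Arg — identical.
Codon 4: CTG Leu / CTG Leu — identical.
Codon 5: GGT Gly / GGG Gly — synonymous.
Codon 6: GAG Glu / CCA Pro — nonsynonymous.
Codon 7: ATG Met / CTG Leu — nonsynonymous.
Codon 8: AAC Asn / CTG Leu — nonsynonymous.
Codon 9: GAA Glu / GAA Glu — identical.
Codon 10: CAA Gln / CAG Gln — synonymous.
Nonsynonymous differences: 3 → different protein.

no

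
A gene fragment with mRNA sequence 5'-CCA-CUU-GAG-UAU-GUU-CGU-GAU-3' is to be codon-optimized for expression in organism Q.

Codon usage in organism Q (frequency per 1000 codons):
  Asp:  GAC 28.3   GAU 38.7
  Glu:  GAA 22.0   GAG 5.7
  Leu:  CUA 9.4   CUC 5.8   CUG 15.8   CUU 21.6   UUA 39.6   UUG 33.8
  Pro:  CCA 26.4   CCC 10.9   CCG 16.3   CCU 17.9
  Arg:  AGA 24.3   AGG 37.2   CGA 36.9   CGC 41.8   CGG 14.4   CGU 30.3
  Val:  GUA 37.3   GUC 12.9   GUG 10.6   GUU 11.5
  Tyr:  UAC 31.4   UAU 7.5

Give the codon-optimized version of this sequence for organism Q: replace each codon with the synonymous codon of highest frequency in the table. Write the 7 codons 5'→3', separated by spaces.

CCA UUA GAA UAC GUA CGC GAU

Codon 1 (Pro): best is CCA at 26.4.
Codon 2 (Leu): best is UUA at 39.6.
Codon 3 (Glu): best is GAA at 22.0.
Codon 4 (Tyr): best is UAC at 31.4.
Codon 5 (Val): best is GUA at 37.3.
Codon 6 (Arg): best is CGC at 41.8.
Codon 7 (Asp): best is GAU at 38.7.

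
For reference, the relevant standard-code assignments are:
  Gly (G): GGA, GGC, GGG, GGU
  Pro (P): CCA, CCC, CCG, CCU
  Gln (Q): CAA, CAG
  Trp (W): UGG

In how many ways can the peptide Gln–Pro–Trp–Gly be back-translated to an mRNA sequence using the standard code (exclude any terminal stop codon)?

32

Gln: 2 codons.
Pro: 4 codons.
Trp: 1 codon.
Gly: 4 codons.
2 × 4 × 1 × 4 = 32.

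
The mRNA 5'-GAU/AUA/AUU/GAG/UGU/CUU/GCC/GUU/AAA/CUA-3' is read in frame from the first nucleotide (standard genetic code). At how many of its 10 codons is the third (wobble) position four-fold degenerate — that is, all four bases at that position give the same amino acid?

Codon 1 GAU (Asp): third position 2-fold.
Codon 2 AUA (Ile): third position 3-fold.
Codon 3 AUU (Ile): third position 3-fold.
Codon 4 GAG (Glu): third position 2-fold.
Codon 5 UGU (Cys): third position 2-fold.
Codon 6 CUU (Leu): third position 4-fold.
Codon 7 GCC (Ala): third position 4-fold.
Codon 8 GUU (Val): third position 4-fold.
Codon 9 AAA (Lys): third position 2-fold.
Codon 10 CUA (Leu): third position 4-fold.
Four-fold degenerate third positions: 4.

4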